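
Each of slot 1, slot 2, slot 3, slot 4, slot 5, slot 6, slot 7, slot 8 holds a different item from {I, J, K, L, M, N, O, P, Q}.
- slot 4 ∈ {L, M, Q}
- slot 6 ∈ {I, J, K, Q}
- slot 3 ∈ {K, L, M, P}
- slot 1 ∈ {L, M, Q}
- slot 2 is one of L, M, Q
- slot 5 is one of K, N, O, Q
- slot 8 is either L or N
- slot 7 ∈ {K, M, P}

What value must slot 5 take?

O

The 3 variables slot 1, slot 2, slot 4 are confined to {L, M, Q}, which locks those values in; drop them from slot 3, slot 5, slot 6, slot 7, slot 8.
slot 8 must be N (only option left). Strike N from slot 5.
slot 3 and slot 7 between them cover only {K, P} — a naked pair. Remove those values from slot 5, slot 6.
So slot 5 = O.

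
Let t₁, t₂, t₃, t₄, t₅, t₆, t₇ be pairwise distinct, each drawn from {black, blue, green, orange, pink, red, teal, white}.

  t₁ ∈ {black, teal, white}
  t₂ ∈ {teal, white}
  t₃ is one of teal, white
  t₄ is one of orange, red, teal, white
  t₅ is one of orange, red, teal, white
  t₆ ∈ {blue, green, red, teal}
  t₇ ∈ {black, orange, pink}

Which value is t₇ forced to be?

t₂ and t₃ share exactly the 2 values {teal, white}; by pigeonhole those values go to them, so strike teal, white from t₁, t₄, t₅, t₆.
t₁ must be black (only option left). Strike black from t₇.
t₄ and t₅ share exactly the 2 values {orange, red}; by pigeonhole those values go to them, so strike orange, red from t₆, t₇.
So t₇ = pink.

pink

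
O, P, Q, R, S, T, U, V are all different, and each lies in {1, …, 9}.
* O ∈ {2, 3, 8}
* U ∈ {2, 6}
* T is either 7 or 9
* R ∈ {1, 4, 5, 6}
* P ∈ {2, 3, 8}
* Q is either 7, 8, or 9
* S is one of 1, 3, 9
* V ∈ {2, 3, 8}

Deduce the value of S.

O, P, V between them cover only {2, 3, 8} — a naked triple. Remove those values from Q, S, U.
That leaves U = 6. So R can't be 6.
The 2 variables Q and T are confined to {7, 9}, which locks those values in; drop them from S.
So S = 1.

1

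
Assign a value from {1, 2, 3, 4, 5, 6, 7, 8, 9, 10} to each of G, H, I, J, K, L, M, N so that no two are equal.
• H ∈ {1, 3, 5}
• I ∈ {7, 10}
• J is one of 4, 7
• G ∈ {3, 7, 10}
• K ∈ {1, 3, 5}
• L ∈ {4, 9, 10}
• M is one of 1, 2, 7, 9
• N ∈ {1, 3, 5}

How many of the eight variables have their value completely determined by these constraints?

The 8 variables draw from only 8 values {1, 2, 3, 4, 5, 7, 9, 10}, so each is used; only M can be 2, hence M = 2.
The 7 still-open variables together cover exactly {1, 3, 4, 5, 7, 9, 10} — 7 values for 7 variables — and 9 appears only in L's list, so L = 9.
The 6 still-open variables draw from only 6 values {1, 3, 4, 5, 7, 10}, so each is used; only J can be 4, hence J = 4.
H, K, N between them cover only {1, 3, 5} — a naked triple. Remove those values from G.
Determined: J=4, L=9, M=2. The other variables each still have more than one consistent value. That makes 3.

3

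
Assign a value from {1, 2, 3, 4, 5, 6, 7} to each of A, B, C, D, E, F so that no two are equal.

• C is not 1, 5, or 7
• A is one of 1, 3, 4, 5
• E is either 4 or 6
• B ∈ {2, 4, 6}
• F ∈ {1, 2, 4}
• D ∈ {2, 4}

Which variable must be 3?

Among the 6 variables, 5 fits only A (and all 6 values in {1, 2, 3, 4, 5, 6} must be used), so A = 5.
Among the 5 still-open variables, 1 fits only F (and all 5 values in {1, 2, 3, 4, 6} must be used), so F = 1.
The 4 still-open variables together cover exactly {2, 3, 4, 6} — 4 values for 4 variables — and 3 appears only in C's list, so C = 3.

C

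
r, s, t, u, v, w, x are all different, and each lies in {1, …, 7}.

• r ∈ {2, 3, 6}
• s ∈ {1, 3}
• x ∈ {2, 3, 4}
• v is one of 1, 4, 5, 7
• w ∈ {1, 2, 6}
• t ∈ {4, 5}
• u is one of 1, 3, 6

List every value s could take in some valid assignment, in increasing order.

The 7 variables together cover exactly {1, 2, 3, 4, 5, 6, 7} — 7 values for 7 variables — and 7 appears only in v's list, so v = 7.
The 6 still-open variables together cover exactly {1, 2, 3, 4, 5, 6} — 6 values for 6 variables — and 5 appears only in t's list, so t = 5.
The 5 still-open variables together cover exactly {1, 2, 3, 4, 6} — 5 values for 5 variables — and 4 appears only in x's list, so x = 4.
No further eliminations apply; s can still be any of 1, 3.

1, 3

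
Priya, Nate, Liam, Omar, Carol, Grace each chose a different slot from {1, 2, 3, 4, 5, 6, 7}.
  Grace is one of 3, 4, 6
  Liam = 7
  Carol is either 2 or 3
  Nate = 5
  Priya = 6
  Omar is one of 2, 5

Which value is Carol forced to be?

3

Priya must be 6 (only option left). Remove 6 from Grace.
Nate must be 5 (only option left). So Omar can't be 5.
Liam's domain is down to {7}, so Liam = 7.
That leaves Omar = 2. Strike 2 from Carol.
So Carol = 3.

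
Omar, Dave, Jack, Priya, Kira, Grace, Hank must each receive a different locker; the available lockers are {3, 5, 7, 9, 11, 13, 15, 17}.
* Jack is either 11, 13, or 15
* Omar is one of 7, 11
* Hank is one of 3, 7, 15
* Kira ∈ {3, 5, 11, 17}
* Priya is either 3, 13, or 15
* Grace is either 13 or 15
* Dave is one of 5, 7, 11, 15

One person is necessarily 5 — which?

Dave

The 7 variables draw from only 7 values {3, 5, 7, 11, 13, 15, 17}, so each is used; only Kira can be 17, hence Kira = 17.
Among the 6 still-open variables, 5 fits only Dave (and all 6 values in {3, 5, 7, 11, 13, 15} must be used), so Dave = 5.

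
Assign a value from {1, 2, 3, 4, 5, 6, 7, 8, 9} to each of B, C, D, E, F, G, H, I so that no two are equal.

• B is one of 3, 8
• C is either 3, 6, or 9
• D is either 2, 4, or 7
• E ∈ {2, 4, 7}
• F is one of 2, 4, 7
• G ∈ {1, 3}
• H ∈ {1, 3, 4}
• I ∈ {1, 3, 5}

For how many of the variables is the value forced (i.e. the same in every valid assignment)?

D, E, F between them cover only {2, 4, 7} — a naked triple. Remove those values from H.
The 2 variables G and H are confined to {1, 3}, which locks those values in; drop them from B, C, I.
B's domain is down to {8}, so B = 8.
I has just one choice, so I = 5.
Determined: B=8, I=5. The other variables each still have more than one consistent value. That makes 2.

2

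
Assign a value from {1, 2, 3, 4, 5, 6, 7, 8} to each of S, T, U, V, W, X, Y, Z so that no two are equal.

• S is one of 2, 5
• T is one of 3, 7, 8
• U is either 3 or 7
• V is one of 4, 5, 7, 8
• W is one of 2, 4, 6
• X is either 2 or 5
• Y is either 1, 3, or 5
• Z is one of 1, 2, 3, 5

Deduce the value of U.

Among the 8 variables, 6 fits only W (and all 8 values in {1, 2, 3, 4, 5, 6, 7, 8} must be used), so W = 6.
Among the 7 still-open variables, 4 fits only V (and all 7 values in {1, 2, 3, 4, 5, 7, 8} must be used), so V = 4.
Among the 6 still-open variables, 8 fits only T (and all 6 values in {1, 2, 3, 5, 7, 8} must be used), so T = 8.
Among the 5 still-open variables, 7 fits only U (and all 5 values in {1, 2, 3, 5, 7} must be used), so U = 7.

7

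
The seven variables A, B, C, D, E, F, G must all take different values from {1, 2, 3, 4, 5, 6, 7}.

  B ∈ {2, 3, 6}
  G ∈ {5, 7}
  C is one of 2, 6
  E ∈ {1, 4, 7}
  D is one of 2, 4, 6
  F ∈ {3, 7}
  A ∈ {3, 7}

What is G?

5

Among the 7 variables, 1 fits only E (and all 7 values in {1, 2, 3, 4, 5, 6, 7} must be used), so E = 1.
The 6 still-open variables together cover exactly {2, 3, 4, 5, 6, 7} — 6 values for 6 variables — and 4 appears only in D's list, so D = 4.
The 5 still-open variables together cover exactly {2, 3, 5, 6, 7} — 5 values for 5 variables — and 5 appears only in G's list, so G = 5.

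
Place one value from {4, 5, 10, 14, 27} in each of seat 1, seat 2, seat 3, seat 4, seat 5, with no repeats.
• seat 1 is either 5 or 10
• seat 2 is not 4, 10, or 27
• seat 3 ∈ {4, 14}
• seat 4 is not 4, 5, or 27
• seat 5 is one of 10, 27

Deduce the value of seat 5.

The 5 variables draw from only 5 values {4, 5, 10, 14, 27}, so each is used; only seat 3 can be 4, hence seat 3 = 4.
The 4 still-open variables together cover exactly {5, 10, 14, 27} — 4 values for 4 variables — and 27 appears only in seat 5's list, so seat 5 = 27.

27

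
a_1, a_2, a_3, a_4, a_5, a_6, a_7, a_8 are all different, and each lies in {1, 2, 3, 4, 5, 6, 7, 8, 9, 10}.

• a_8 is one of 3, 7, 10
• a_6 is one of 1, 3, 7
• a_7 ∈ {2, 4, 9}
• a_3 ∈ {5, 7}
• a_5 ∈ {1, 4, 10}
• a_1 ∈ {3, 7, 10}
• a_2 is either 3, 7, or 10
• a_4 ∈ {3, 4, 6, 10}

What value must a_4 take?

6

a_1, a_2, a_8 share exactly the 3 values {3, 7, 10}; by pigeonhole those values go to them, so strike 3, 7, 10 from a_3, a_4, a_5, a_6.
a_3 has just one choice, so a_3 = 5.
a_6 must be 1 (only option left). So a_5 can't be 1.
a_5's domain is down to {4}, so a_5 = 4. Eliminate 4 elsewhere: a_4, a_7.
So a_4 = 6.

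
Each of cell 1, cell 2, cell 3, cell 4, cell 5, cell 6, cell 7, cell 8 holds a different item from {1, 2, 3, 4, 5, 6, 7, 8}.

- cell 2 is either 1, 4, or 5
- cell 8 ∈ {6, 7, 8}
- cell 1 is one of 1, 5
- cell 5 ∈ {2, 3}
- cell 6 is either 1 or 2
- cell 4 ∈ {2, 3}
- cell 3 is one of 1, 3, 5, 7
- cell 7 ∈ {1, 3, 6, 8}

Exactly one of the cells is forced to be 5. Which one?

The 8 variables together cover exactly {1, 2, 3, 4, 5, 6, 7, 8} — 8 values for 8 variables — and 4 appears only in cell 2's list, so cell 2 = 4.
cell 4 and cell 5 between them cover only {2, 3} — a naked pair. Remove those values from cell 3, cell 6, cell 7.
cell 6's domain is down to {1}, so cell 6 = 1. Strike 1 from cell 1, cell 3, cell 7.
So 5 goes to cell 1.

cell 1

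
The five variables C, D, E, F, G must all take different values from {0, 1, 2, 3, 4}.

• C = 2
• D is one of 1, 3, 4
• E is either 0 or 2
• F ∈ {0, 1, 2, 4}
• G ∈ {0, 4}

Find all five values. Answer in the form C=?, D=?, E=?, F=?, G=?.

C=2, D=3, E=0, F=1, G=4

C has just one choice, so C = 2. Strike 2 from E, F.
E's domain is down to {0}, so E = 0. Strike 0 from F, G.
G must be 4 (only option left). Eliminate 4 elsewhere: D, F.
F has just one choice, so F = 1. So D can't be 1.
D has just one choice, so D = 3.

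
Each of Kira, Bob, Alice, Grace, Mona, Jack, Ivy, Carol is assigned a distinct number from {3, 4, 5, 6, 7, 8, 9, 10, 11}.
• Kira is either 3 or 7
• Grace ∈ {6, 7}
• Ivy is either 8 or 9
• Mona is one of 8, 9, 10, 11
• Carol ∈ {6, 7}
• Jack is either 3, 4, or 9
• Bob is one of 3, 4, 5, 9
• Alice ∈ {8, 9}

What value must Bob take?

5

The 2 variables Alice and Ivy are confined to {8, 9}, which locks those values in; drop them from Bob, Mona, Jack.
Grace and Carol between them cover only {6, 7} — a naked pair. Remove those values from Kira.
That leaves Kira = 3. Strike 3 from Bob, Jack.
Jack has just one choice, so Jack = 4. Eliminate 4 elsewhere: Bob.
So Bob = 5.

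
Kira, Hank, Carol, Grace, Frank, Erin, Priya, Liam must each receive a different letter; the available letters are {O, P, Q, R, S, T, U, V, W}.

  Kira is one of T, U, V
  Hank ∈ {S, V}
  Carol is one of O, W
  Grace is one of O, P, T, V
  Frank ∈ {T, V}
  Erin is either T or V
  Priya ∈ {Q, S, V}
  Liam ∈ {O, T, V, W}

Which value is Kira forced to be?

U

The 8 variables draw from only 8 values {O, P, Q, S, T, U, V, W}, so each is used; only Grace can be P, hence Grace = P.
Among the 7 still-open variables, Q fits only Priya (and all 7 values in {O, Q, S, T, U, V, W} must be used), so Priya = Q.
Among the 6 still-open variables, S fits only Hank (and all 6 values in {O, S, T, U, V, W} must be used), so Hank = S.
Among the 5 still-open variables, U fits only Kira (and all 5 values in {O, T, U, V, W} must be used), so Kira = U.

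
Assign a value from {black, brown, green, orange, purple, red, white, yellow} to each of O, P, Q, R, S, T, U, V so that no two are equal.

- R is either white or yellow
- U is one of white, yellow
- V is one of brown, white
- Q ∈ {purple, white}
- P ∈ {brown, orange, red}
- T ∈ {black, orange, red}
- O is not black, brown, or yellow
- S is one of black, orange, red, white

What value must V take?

The 8 variables together cover exactly {black, brown, green, orange, purple, red, white, yellow} — 8 values for 8 variables — and green appears only in O's list, so O = green.
The 7 still-open variables draw from only 7 values {black, brown, orange, purple, red, white, yellow}, so each is used; only Q can be purple, hence Q = purple.
R and U share exactly the 2 values {white, yellow}; by pigeonhole those values go to them, so strike white, yellow from S, V.
So V = brown.

brown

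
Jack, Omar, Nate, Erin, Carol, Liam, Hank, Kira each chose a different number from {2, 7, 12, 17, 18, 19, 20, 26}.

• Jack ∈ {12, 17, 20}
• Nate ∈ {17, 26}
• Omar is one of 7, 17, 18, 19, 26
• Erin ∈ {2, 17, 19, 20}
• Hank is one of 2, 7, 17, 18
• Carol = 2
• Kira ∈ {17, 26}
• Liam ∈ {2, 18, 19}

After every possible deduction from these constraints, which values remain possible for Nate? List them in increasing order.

Carol's domain is down to {2}, so Carol = 2. Remove 2 from Erin, Liam, Hank.
Among the 7 still-open variables, 12 fits only Jack (and all 7 values in {7, 12, 17, 18, 19, 20, 26} must be used), so Jack = 12.
Among the 6 still-open variables, 20 fits only Erin (and all 6 values in {7, 17, 18, 19, 20, 26} must be used), so Erin = 20.
The 2 variables Nate and Kira are confined to {17, 26}, which locks those values in; drop them from Omar, Hank.
No further eliminations apply; Nate can still be any of 17, 26.

17, 26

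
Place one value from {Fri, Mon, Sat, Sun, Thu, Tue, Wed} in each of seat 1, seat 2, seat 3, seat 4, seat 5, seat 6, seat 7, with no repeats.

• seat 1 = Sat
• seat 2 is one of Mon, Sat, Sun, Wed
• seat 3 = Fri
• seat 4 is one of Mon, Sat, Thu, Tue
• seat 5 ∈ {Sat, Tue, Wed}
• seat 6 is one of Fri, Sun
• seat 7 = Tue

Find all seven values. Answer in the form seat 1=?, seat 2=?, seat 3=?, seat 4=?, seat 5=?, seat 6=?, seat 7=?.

seat 1=Sat, seat 2=Mon, seat 3=Fri, seat 4=Thu, seat 5=Wed, seat 6=Sun, seat 7=Tue

seat 1's domain is down to {Sat}, so seat 1 = Sat. So seat 2, seat 4, seat 5 can't be Sat.
seat 3's domain is down to {Fri}, so seat 3 = Fri. Strike Fri from seat 6.
seat 6's domain is down to {Sun}, so seat 6 = Sun. Remove Sun from seat 2.
seat 7 has just one choice, so seat 7 = Tue. So seat 4, seat 5 can't be Tue.
That leaves seat 5 = Wed. Eliminate Wed elsewhere: seat 2.
seat 2 has just one choice, so seat 2 = Mon. Eliminate Mon elsewhere: seat 4.
seat 4 must be Thu (only option left).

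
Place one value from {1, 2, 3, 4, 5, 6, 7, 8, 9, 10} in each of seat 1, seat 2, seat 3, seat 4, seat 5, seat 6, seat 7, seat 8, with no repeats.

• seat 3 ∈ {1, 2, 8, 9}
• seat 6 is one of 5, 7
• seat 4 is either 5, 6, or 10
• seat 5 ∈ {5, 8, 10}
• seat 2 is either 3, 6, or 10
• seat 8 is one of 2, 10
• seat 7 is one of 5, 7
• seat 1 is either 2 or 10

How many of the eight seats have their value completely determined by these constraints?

3

The 2 variables seat 1 and seat 8 are confined to {2, 10}, which locks those values in; drop them from seat 2, seat 3, seat 4, seat 5.
seat 6 and seat 7 between them cover only {5, 7} — a naked pair. Remove those values from seat 4, seat 5.
That leaves seat 4 = 6. So seat 2 can't be 6.
seat 5's domain is down to {8}, so seat 5 = 8. So seat 3 can't be 8.
seat 2's domain is down to {3}, so seat 2 = 3.
Determined: seat 2=3, seat 4=6, seat 5=8. The other seats each still have more than one consistent value. That makes 3.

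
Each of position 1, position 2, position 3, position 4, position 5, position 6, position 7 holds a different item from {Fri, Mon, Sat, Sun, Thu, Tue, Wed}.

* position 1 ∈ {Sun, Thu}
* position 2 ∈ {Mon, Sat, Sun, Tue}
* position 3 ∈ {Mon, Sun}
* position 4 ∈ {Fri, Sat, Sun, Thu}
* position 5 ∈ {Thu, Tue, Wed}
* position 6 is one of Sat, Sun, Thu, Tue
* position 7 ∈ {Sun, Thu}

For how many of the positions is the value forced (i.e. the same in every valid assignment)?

Among the 7 variables, Fri fits only position 4 (and all 7 values in {Fri, Mon, Sat, Sun, Thu, Tue, Wed} must be used), so position 4 = Fri.
Among the 6 still-open variables, Wed fits only position 5 (and all 6 values in {Mon, Sat, Sun, Thu, Tue, Wed} must be used), so position 5 = Wed.
position 1 and position 7 between them cover only {Sun, Thu} — a naked pair. Remove those values from position 2, position 3, position 6.
position 3's domain is down to {Mon}, so position 3 = Mon. Eliminate Mon elsewhere: position 2.
Determined: position 3=Mon, position 4=Fri, position 5=Wed. The other positions each still have more than one consistent value. That makes 3.

3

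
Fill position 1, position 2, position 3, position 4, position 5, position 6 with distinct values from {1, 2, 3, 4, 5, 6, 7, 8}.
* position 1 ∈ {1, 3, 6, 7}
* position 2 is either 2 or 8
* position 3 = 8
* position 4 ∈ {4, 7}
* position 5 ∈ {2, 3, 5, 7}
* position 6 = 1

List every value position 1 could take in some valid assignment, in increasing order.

3, 6, 7

position 3's domain is down to {8}, so position 3 = 8. So position 2 can't be 8.
position 6's domain is down to {1}, so position 6 = 1. Strike 1 from position 1.
position 2 has just one choice, so position 2 = 2. So position 5 can't be 2.
No further eliminations apply; position 1 can still be any of 3, 6, 7.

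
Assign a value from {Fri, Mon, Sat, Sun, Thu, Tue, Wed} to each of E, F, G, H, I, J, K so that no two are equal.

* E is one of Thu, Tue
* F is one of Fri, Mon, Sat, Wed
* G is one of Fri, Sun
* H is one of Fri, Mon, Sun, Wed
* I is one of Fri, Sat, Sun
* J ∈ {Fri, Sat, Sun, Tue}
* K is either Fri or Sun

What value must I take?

The 7 variables together cover exactly {Fri, Mon, Sat, Sun, Thu, Tue, Wed} — 7 values for 7 variables — and Thu appears only in E's list, so E = Thu.
The 6 still-open variables together cover exactly {Fri, Mon, Sat, Sun, Tue, Wed} — 6 values for 6 variables — and Tue appears only in J's list, so J = Tue.
G and K between them cover only {Fri, Sun} — a naked pair. Remove those values from F, H, I.
So I = Sat.

Sat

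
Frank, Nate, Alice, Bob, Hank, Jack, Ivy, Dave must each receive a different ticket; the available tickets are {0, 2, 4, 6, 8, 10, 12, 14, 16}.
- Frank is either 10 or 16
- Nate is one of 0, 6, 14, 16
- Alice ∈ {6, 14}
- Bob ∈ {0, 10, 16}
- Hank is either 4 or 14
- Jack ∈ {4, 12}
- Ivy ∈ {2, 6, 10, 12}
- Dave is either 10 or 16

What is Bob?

The 8 variables together cover exactly {0, 2, 4, 6, 10, 12, 14, 16} — 8 values for 8 variables — and 2 appears only in Ivy's list, so Ivy = 2.
The 7 still-open variables together cover exactly {0, 4, 6, 10, 12, 14, 16} — 7 values for 7 variables — and 12 appears only in Jack's list, so Jack = 12.
The 6 still-open variables together cover exactly {0, 4, 6, 10, 14, 16} — 6 values for 6 variables — and 4 appears only in Hank's list, so Hank = 4.
Frank and Dave between them cover only {10, 16} — a naked pair. Remove those values from Nate, Bob.
So Bob = 0.

0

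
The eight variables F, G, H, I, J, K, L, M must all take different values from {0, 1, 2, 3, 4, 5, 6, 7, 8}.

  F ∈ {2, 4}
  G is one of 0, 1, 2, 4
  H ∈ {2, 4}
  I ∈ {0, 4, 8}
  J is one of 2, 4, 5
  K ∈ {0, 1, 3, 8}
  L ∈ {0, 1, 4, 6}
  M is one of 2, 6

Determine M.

6

Among the 8 variables, 3 fits only K (and all 8 values in {0, 1, 2, 3, 4, 5, 6, 8} must be used), so K = 3.
The 7 still-open variables together cover exactly {0, 1, 2, 4, 5, 6, 8} — 7 values for 7 variables — and 5 appears only in J's list, so J = 5.
The 6 still-open variables together cover exactly {0, 1, 2, 4, 6, 8} — 6 values for 6 variables — and 8 appears only in I's list, so I = 8.
F and H between them cover only {2, 4} — a naked pair. Remove those values from G, L, M.
So M = 6.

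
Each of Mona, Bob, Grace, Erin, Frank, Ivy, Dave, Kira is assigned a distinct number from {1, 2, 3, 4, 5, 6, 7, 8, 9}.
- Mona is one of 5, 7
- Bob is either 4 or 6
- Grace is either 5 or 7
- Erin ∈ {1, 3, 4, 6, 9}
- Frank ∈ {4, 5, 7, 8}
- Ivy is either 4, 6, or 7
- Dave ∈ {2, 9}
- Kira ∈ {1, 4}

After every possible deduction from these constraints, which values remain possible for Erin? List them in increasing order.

Mona and Grace share exactly the 2 values {5, 7}; by pigeonhole those values go to them, so strike 5, 7 from Frank, Ivy.
Bob and Ivy between them cover only {4, 6} — a naked pair. Remove those values from Erin, Frank, Kira.
Frank must be 8 (only option left).
That leaves Kira = 1. Remove 1 from Erin.
No further eliminations apply; Erin can still be any of 3, 9.

3, 9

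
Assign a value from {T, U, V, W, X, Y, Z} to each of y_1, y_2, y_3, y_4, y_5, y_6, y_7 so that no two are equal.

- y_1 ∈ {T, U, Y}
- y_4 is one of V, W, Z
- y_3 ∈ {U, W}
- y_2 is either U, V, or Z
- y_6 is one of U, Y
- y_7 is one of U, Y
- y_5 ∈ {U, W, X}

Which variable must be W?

The 7 variables draw from only 7 values {T, U, V, W, X, Y, Z}, so each is used; only y_1 can be T, hence y_1 = T.
The 6 still-open variables draw from only 6 values {U, V, W, X, Y, Z}, so each is used; only y_5 can be X, hence y_5 = X.
y_6 and y_7 share exactly the 2 values {U, Y}; by pigeonhole those values go to them, so strike U, Y from y_2, y_3.
So W goes to y_3.

y_3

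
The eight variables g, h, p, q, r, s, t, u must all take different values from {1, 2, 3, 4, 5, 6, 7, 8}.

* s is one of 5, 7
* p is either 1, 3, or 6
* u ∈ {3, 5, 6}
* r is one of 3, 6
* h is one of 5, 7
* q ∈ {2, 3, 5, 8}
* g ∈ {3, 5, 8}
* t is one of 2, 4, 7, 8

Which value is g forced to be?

The 8 variables together cover exactly {1, 2, 3, 4, 5, 6, 7, 8} — 8 values for 8 variables — and 1 appears only in p's list, so p = 1.
The 7 still-open variables together cover exactly {2, 3, 4, 5, 6, 7, 8} — 7 values for 7 variables — and 4 appears only in t's list, so t = 4.
Among the 6 still-open variables, 2 fits only q (and all 6 values in {2, 3, 5, 6, 7, 8} must be used), so q = 2.
The 5 still-open variables together cover exactly {3, 5, 6, 7, 8} — 5 values for 5 variables — and 8 appears only in g's list, so g = 8.

8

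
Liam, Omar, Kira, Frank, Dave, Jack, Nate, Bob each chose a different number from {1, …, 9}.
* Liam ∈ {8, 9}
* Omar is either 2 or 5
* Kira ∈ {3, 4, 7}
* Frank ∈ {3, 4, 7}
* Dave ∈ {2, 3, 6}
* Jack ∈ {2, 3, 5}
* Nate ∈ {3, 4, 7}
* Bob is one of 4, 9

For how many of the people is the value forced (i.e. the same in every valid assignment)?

3

Among the 8 variables, 6 fits only Dave (and all 8 values in {2, 3, 4, 5, 6, 7, 8, 9} must be used), so Dave = 6.
The 7 still-open variables together cover exactly {2, 3, 4, 5, 7, 8, 9} — 7 values for 7 variables — and 8 appears only in Liam's list, so Liam = 8.
The 6 still-open variables together cover exactly {2, 3, 4, 5, 7, 9} — 6 values for 6 variables — and 9 appears only in Bob's list, so Bob = 9.
Kira, Frank, Nate between them cover only {3, 4, 7} — a naked triple. Remove those values from Jack.
Determined: Liam=8, Dave=6, Bob=9. The other people each still have more than one consistent value. That makes 3.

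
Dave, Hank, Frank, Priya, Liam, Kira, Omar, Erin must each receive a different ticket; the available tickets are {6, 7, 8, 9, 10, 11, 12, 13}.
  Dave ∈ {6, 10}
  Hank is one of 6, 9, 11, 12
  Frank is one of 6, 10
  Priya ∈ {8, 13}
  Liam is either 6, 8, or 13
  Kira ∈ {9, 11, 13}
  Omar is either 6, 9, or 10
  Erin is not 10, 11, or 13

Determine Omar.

9

The 8 variables together cover exactly {6, 7, 8, 9, 10, 11, 12, 13} — 8 values for 8 variables — and 7 appears only in Erin's list, so Erin = 7.
Among the 7 still-open variables, 12 fits only Hank (and all 7 values in {6, 8, 9, 10, 11, 12, 13} must be used), so Hank = 12.
Among the 6 still-open variables, 11 fits only Kira (and all 6 values in {6, 8, 9, 10, 11, 13} must be used), so Kira = 11.
Among the 5 still-open variables, 9 fits only Omar (and all 5 values in {6, 8, 9, 10, 13} must be used), so Omar = 9.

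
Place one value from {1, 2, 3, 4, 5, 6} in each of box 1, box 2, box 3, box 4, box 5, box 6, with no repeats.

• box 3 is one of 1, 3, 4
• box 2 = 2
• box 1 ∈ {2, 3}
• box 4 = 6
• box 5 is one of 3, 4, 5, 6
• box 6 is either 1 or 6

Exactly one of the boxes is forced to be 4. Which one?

box 2 has just one choice, so box 2 = 2. Strike 2 from box 1.
box 4's domain is down to {6}, so box 4 = 6. Remove 6 from box 5, box 6.
box 6 must be 1 (only option left). Strike 1 from box 3.
box 1 must be 3 (only option left). Eliminate 3 elsewhere: box 3, box 5.
So 4 goes to box 3.

box 3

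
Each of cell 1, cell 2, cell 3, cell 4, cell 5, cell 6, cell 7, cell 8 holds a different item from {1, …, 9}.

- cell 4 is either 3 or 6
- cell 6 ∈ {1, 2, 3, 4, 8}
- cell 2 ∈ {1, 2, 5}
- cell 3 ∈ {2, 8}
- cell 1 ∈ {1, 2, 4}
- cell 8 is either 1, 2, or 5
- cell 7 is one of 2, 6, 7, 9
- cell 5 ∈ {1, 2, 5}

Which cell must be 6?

cell 2, cell 5, cell 8 share exactly the 3 values {1, 2, 5}; by pigeonhole those values go to them, so strike 1, 2, 5 from cell 1, cell 3, cell 6, cell 7.
cell 1's domain is down to {4}, so cell 1 = 4. Remove 4 from cell 6.
cell 3 must be 8 (only option left). So cell 6 can't be 8.
That leaves cell 6 = 3. Remove 3 from cell 4.
So 6 goes to cell 4.

cell 4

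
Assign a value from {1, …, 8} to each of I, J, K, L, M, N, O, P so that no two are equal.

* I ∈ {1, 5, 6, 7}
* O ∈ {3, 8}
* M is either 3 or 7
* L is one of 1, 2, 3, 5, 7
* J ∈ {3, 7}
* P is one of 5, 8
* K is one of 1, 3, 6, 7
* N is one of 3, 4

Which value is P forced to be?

5

The 8 variables draw from only 8 values {1, 2, 3, 4, 5, 6, 7, 8}, so each is used; only L can be 2, hence L = 2.
The 7 still-open variables together cover exactly {1, 3, 4, 5, 6, 7, 8} — 7 values for 7 variables — and 4 appears only in N's list, so N = 4.
The 2 variables J and M are confined to {3, 7}, which locks those values in; drop them from I, K, O.
O's domain is down to {8}, so O = 8. Eliminate 8 elsewhere: P.
So P = 5.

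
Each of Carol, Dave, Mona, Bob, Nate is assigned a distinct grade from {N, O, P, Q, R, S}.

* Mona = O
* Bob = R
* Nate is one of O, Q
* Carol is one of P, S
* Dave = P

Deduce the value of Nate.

Dave's domain is down to {P}, so Dave = P. Eliminate P elsewhere: Carol.
That leaves Mona = O. So Nate can't be O.
So Nate = Q.

Q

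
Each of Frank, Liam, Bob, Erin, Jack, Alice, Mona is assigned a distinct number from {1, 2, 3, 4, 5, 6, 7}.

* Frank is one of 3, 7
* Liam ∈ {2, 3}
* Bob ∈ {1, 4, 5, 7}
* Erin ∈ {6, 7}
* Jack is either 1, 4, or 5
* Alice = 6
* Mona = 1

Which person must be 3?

Frank

Alice's domain is down to {6}, so Alice = 6. Eliminate 6 elsewhere: Erin.
Mona has just one choice, so Mona = 1. Strike 1 from Bob, Jack.
Erin must be 7 (only option left). So Frank, Bob can't be 7.
So 3 goes to Frank.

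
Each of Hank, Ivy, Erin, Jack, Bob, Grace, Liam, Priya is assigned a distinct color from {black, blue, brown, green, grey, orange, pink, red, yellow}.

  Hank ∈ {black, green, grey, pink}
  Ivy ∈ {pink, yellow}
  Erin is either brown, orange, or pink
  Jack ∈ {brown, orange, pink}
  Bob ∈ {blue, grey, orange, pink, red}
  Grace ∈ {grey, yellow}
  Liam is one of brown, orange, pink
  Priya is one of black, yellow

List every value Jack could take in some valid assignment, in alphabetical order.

brown, orange, pink

The 3 variables Erin, Jack, Liam are confined to {brown, orange, pink}, which locks those values in; drop them from Hank, Ivy, Bob.
Ivy has just one choice, so Ivy = yellow. Eliminate yellow elsewhere: Grace, Priya.
That leaves Grace = grey. So Hank, Bob can't be grey.
That leaves Priya = black. Remove black from Hank.
That leaves Hank = green.
No further eliminations apply; Jack can still be any of brown, orange, pink.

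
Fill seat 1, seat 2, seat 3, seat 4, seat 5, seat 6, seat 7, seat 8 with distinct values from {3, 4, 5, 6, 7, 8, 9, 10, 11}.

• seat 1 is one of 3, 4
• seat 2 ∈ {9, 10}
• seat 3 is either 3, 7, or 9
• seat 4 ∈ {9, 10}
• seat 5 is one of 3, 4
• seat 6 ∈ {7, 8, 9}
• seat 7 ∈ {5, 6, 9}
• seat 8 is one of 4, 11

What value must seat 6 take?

8

The 2 variables seat 1 and seat 5 are confined to {3, 4}, which locks those values in; drop them from seat 3, seat 8.
That leaves seat 8 = 11.
seat 2 and seat 4 share exactly the 2 values {9, 10}; by pigeonhole those values go to them, so strike 9, 10 from seat 3, seat 6, seat 7.
seat 3's domain is down to {7}, so seat 3 = 7. Eliminate 7 elsewhere: seat 6.
So seat 6 = 8.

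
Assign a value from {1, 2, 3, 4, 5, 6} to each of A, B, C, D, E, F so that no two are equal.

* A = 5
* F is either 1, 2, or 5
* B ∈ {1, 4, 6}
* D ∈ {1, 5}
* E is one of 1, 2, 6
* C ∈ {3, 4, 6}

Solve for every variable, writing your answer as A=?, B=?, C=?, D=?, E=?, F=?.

A's domain is down to {5}, so A = 5. So D, F can't be 5.
That leaves D = 1. Strike 1 from B, E, F.
F must be 2 (only option left). So E can't be 2.
E must be 6 (only option left). So B, C can't be 6.
B must be 4 (only option left). Remove 4 from C.
C has just one choice, so C = 3.

A=5, B=4, C=3, D=1, E=6, F=2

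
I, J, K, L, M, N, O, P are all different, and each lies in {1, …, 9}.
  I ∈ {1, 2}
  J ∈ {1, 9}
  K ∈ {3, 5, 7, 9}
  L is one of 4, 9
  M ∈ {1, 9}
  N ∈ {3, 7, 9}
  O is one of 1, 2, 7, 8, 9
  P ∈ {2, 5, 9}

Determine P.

5

The 8 variables draw from only 8 values {1, 2, 3, 4, 5, 7, 8, 9}, so each is used; only L can be 4, hence L = 4.
The 7 still-open variables together cover exactly {1, 2, 3, 5, 7, 8, 9} — 7 values for 7 variables — and 8 appears only in O's list, so O = 8.
J and M share exactly the 2 values {1, 9}; by pigeonhole those values go to them, so strike 1, 9 from I, K, N, P.
That leaves I = 2. Remove 2 from P.
So P = 5.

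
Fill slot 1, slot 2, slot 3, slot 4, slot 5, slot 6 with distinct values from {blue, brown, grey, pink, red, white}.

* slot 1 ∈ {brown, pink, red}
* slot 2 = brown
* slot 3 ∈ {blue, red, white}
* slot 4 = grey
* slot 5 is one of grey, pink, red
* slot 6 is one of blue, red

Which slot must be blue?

slot 2's domain is down to {brown}, so slot 2 = brown. So slot 1 can't be brown.
slot 4 has just one choice, so slot 4 = grey. Eliminate grey elsewhere: slot 5.
Among the 4 still-open variables, white fits only slot 3 (and all 4 values in {blue, pink, red, white} must be used), so slot 3 = white.
The 3 still-open variables together cover exactly {blue, pink, red} — 3 values for 3 variables — and blue appears only in slot 6's list, so slot 6 = blue.

slot 6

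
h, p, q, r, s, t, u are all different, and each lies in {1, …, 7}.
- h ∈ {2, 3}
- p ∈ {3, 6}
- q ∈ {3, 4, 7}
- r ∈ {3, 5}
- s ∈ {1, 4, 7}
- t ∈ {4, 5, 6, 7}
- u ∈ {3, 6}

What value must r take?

5

Among the 7 variables, 1 fits only s (and all 7 values in {1, 2, 3, 4, 5, 6, 7} must be used), so s = 1.
The 6 still-open variables together cover exactly {2, 3, 4, 5, 6, 7} — 6 values for 6 variables — and 2 appears only in h's list, so h = 2.
The 2 variables p and u are confined to {3, 6}, which locks those values in; drop them from q, r, t.
So r = 5.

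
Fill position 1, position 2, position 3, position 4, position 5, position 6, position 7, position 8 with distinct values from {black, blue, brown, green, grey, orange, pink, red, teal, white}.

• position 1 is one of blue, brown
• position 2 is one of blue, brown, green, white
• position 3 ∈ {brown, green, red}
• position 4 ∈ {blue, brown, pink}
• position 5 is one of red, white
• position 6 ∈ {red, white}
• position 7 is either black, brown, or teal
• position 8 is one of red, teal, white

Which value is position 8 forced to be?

The 8 variables draw from only 8 values {black, blue, brown, green, pink, red, teal, white}, so each is used; only position 7 can be black, hence position 7 = black.
The 7 still-open variables together cover exactly {blue, brown, green, pink, red, teal, white} — 7 values for 7 variables — and pink appears only in position 4's list, so position 4 = pink.
The 6 still-open variables together cover exactly {blue, brown, green, red, teal, white} — 6 values for 6 variables — and teal appears only in position 8's list, so position 8 = teal.

teal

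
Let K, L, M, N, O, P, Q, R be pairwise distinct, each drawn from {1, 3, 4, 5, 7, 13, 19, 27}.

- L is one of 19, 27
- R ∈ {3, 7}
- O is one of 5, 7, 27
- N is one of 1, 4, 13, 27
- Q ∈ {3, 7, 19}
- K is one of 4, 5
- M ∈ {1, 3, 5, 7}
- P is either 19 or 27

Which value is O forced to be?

Among the 8 variables, 13 fits only N (and all 8 values in {1, 3, 4, 5, 7, 13, 19, 27} must be used), so N = 13.
Among the 7 still-open variables, 1 fits only M (and all 7 values in {1, 3, 4, 5, 7, 19, 27} must be used), so M = 1.
The 6 still-open variables together cover exactly {3, 4, 5, 7, 19, 27} — 6 values for 6 variables — and 4 appears only in K's list, so K = 4.
The 5 still-open variables together cover exactly {3, 5, 7, 19, 27} — 5 values for 5 variables — and 5 appears only in O's list, so O = 5.

5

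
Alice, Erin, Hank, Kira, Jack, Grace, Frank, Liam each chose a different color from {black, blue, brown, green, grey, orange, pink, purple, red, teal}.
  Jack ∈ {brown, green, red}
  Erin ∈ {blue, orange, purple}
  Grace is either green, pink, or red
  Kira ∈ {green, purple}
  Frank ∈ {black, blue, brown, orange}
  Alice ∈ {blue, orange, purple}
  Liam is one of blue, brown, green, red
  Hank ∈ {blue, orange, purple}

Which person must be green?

The 8 variables draw from only 8 values {black, blue, brown, green, orange, pink, purple, red}, so each is used; only Frank can be black, hence Frank = black.
Among the 7 still-open variables, pink fits only Grace (and all 7 values in {blue, brown, green, orange, pink, purple, red} must be used), so Grace = pink.
Alice, Erin, Hank share exactly the 3 values {blue, orange, purple}; by pigeonhole those values go to them, so strike blue, orange, purple from Kira, Liam.
So green goes to Kira.

Kira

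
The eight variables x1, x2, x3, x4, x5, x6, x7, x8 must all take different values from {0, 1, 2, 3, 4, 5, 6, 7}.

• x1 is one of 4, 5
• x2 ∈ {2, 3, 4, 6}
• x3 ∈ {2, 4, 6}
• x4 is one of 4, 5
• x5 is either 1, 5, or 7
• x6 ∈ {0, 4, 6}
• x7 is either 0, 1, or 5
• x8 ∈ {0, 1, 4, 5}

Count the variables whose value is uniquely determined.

The 8 variables draw from only 8 values {0, 1, 2, 3, 4, 5, 6, 7}, so each is used; only x2 can be 3, hence x2 = 3.
The 7 still-open variables draw from only 7 values {0, 1, 2, 4, 5, 6, 7}, so each is used; only x3 can be 2, hence x3 = 2.
Among the 6 still-open variables, 6 fits only x6 (and all 6 values in {0, 1, 4, 5, 6, 7} must be used), so x6 = 6.
The 5 still-open variables together cover exactly {0, 1, 4, 5, 7} — 5 values for 5 variables — and 7 appears only in x5's list, so x5 = 7.
x1 and x4 share exactly the 2 values {4, 5}; by pigeonhole those values go to them, so strike 4, 5 from x7, x8.
Determined: x2=3, x3=2, x5=7, x6=6. The other variables each still have more than one consistent value. That makes 4.

4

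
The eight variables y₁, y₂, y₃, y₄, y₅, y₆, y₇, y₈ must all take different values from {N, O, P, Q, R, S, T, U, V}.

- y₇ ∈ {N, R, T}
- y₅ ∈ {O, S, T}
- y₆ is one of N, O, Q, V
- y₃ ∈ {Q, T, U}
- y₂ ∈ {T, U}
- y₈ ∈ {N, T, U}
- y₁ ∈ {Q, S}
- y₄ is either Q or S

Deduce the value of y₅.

The 8 variables together cover exactly {N, O, Q, R, S, T, U, V} — 8 values for 8 variables — and R appears only in y₇'s list, so y₇ = R.
The 7 still-open variables draw from only 7 values {N, O, Q, S, T, U, V}, so each is used; only y₆ can be V, hence y₆ = V.
Among the 6 still-open variables, N fits only y₈ (and all 6 values in {N, O, Q, S, T, U} must be used), so y₈ = N.
The 5 still-open variables draw from only 5 values {O, Q, S, T, U}, so each is used; only y₅ can be O, hence y₅ = O.

O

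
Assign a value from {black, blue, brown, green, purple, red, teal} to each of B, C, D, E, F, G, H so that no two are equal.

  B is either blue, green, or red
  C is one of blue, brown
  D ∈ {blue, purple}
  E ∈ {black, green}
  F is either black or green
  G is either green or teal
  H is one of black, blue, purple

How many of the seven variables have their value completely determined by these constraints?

Among the 7 variables, brown fits only C (and all 7 values in {black, blue, brown, green, purple, red, teal} must be used), so C = brown.
Among the 6 still-open variables, red fits only B (and all 6 values in {black, blue, green, purple, red, teal} must be used), so B = red.
The 5 still-open variables draw from only 5 values {black, blue, green, purple, teal}, so each is used; only G can be teal, hence G = teal.
E and F share exactly the 2 values {black, green}; by pigeonhole those values go to them, so strike black, green from H.
Determined: B=red, C=brown, G=teal. The other variables each still have more than one consistent value. That makes 3.

3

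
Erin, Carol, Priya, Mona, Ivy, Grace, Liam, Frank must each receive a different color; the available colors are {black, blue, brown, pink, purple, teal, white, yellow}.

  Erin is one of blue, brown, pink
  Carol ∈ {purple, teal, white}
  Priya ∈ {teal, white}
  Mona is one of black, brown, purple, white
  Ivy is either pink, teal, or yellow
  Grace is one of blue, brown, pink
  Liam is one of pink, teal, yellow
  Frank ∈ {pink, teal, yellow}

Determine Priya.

white

Among the 8 variables, black fits only Mona (and all 8 values in {black, blue, brown, pink, purple, teal, white, yellow} must be used), so Mona = black.
Among the 7 still-open variables, purple fits only Carol (and all 7 values in {blue, brown, pink, purple, teal, white, yellow} must be used), so Carol = purple.
The 6 still-open variables together cover exactly {blue, brown, pink, teal, white, yellow} — 6 values for 6 variables — and white appears only in Priya's list, so Priya = white.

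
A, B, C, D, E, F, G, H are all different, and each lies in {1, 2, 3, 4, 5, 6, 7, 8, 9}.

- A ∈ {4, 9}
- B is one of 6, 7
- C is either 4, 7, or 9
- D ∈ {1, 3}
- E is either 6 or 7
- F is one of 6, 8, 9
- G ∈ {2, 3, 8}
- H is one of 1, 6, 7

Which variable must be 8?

Among the 8 variables, 2 fits only G (and all 8 values in {1, 2, 3, 4, 6, 7, 8, 9} must be used), so G = 2.
The 7 still-open variables together cover exactly {1, 3, 4, 6, 7, 8, 9} — 7 values for 7 variables — and 3 appears only in D's list, so D = 3.
The 6 still-open variables draw from only 6 values {1, 4, 6, 7, 8, 9}, so each is used; only H can be 1, hence H = 1.
Among the 5 still-open variables, 8 fits only F (and all 5 values in {4, 6, 7, 8, 9} must be used), so F = 8.

F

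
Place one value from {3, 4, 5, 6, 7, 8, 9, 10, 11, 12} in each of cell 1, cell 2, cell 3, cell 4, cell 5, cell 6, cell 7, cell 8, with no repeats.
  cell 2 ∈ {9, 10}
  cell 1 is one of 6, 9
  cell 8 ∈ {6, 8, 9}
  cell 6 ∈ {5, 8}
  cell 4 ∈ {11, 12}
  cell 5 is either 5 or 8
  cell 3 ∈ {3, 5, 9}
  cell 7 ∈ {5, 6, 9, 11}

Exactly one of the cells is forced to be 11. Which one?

Among the 8 variables, 3 fits only cell 3 (and all 8 values in {3, 5, 6, 8, 9, 10, 11, 12} must be used), so cell 3 = 3.
The 7 still-open variables draw from only 7 values {5, 6, 8, 9, 10, 11, 12}, so each is used; only cell 2 can be 10, hence cell 2 = 10.
Among the 6 still-open variables, 12 fits only cell 4 (and all 6 values in {5, 6, 8, 9, 11, 12} must be used), so cell 4 = 12.
The 5 still-open variables draw from only 5 values {5, 6, 8, 9, 11}, so each is used; only cell 7 can be 11, hence cell 7 = 11.

cell 7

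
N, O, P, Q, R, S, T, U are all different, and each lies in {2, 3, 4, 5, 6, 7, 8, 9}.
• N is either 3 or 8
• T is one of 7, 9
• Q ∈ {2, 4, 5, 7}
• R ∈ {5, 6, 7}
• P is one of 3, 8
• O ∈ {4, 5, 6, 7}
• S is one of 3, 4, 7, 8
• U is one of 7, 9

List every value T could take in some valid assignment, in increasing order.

7, 9

The 8 variables draw from only 8 values {2, 3, 4, 5, 6, 7, 8, 9}, so each is used; only Q can be 2, hence Q = 2.
N and P share exactly the 2 values {3, 8}; by pigeonhole those values go to them, so strike 3, 8 from S.
T and U between them cover only {7, 9} — a naked pair. Remove those values from O, R, S.
S has just one choice, so S = 4. Strike 4 from O.
No further eliminations apply; T can still be any of 7, 9.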